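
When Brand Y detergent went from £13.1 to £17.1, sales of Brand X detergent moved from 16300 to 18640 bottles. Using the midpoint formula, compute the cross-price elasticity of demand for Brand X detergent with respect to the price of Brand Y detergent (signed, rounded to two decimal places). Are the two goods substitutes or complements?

%ΔQ_{Brand X detergent} = (18640 − 16300)/avg = 2340/17470 = 0.133943…
%ΔP_{Brand Y detergent} = (17.1 − 13.1)/avg = 4/15.1 = 0.264900…
E_cross = (2340/17470) / (4/15.1) = 0.5056…
E_cross > 0 ⇒ the goods are substitutes.

0.51; substitutes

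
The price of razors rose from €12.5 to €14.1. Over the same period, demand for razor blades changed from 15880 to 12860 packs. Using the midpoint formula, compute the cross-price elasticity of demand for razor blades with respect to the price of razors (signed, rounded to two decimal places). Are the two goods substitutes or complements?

-1.75; complements

%ΔQ_{razor blades} = (12860 − 15880)/avg = -3020/14370 = -0.210160…
%ΔP_{razors} = (14.1 − 12.5)/avg = 1.6/13.3 = 0.120300…
E_cross = (-3020/14370) / (1.6/13.3) = -1.7469…
E_cross < 0 ⇒ the goods are complements.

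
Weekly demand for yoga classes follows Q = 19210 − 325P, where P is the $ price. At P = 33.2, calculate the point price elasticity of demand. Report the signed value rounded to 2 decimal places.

dQ/dP = −325. At P = 33.2, Q = 19210 − 325(33.2) = 8420.
Ed = (dQ/dP)·(P/Q) = −325 × (33.2/8420) = -1.2814…

-1.28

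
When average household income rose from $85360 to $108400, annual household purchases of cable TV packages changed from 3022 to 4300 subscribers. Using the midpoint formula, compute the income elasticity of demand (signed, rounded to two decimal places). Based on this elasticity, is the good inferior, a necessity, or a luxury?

1.47; luxury

%ΔQ = (4300 − 3022)/[( 3022 + 4300)/2] = 1278/3661 = 0.349084…
%ΔIncome = (108400 − 85360)/[( 85360 + 108400)/2] = 23040/96880 = 0.237819…
E_income = (1278/3661) / (23040/96880) = 1.4678…
E_income > 1 ⇒ normal good, luxury.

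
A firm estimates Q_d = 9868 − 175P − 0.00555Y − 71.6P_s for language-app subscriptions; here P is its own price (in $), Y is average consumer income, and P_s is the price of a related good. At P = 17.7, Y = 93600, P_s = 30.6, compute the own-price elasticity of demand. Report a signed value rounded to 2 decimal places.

At the given values, Q_d = 9868 − 175(17.7) − 0.00555(93600) − 71.6(30.6) = 4060.06.
∂Q_d/∂P = −175.
E = (-175) × (17.7/4060.06) = -0.7629…

-0.76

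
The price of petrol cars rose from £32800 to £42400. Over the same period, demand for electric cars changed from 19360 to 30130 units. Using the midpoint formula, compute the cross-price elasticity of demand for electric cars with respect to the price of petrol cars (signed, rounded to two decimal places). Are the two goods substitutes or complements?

%ΔQ_{electric cars} = (30130 − 19360)/avg = 10770/24745 = 0.435239…
%ΔP_{petrol cars} = (42400 − 32800)/avg = 9600/37600 = 0.255319…
E_cross = (10770/24745) / (9600/37600) = 1.7046…
E_cross > 0 ⇒ the goods are substitutes.

1.70; substitutes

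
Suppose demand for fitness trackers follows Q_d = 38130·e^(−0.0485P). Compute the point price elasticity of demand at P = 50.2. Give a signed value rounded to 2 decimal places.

-2.43

dQ_d/dP = −0.0485·Q_d = -162.044. At P = 50.2, Q_d = 3341.1.
Ed = (dQ_d/dP)·(P/Q_d) = (-162.044) × (50.2/3341.1) = -2.4347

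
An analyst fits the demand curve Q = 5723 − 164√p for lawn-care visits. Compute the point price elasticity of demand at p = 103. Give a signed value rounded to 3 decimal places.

-0.205

dQ/dp = −164/(2√p) = -8.0797. At p = 103, Q = 4058.58.
Ed = (dQ/dp)·(p/Q) = (-8.0797) × (103/4058.58) = -0.20504…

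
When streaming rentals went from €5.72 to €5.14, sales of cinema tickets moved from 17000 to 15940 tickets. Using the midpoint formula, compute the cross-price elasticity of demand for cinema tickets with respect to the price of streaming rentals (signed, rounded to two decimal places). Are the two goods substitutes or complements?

0.60; substitutes

%ΔQ_{cinema tickets} = (15940 − 17000)/avg = -1060/16470 = -0.064359…
%ΔP_{streaming rentals} = (5.14 − 5.72)/avg = -0.58/5.43 = -0.106813…
E_cross = (-1060/16470) / (-0.58/5.43) = 0.6025…
E_cross > 0 ⇒ the goods are substitutes.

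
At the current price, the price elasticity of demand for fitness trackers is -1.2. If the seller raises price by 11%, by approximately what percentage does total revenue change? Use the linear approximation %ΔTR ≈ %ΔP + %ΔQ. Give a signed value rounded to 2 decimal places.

%ΔQ ≈ Ed × %ΔP = (-1.2) × (+11%) = -13.2000%
%ΔTR ≈ %ΔP + %ΔQ = (+11%) + (-13.2000%) = -2.2000%

-2.20%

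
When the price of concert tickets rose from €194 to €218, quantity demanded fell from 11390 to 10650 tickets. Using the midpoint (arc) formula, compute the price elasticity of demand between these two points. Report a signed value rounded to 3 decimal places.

-0.576

%ΔQ = (10650 − 11390) / [(11390 + 10650)/2] = -740/11020 = -0.067150…
%ΔP = (218 − 194) / [(194 + 218)/2] = 24/206 = 0.116504…
Arc Ed = %ΔQ / %ΔP = (-740/11020) / (24/206) = -0.57637…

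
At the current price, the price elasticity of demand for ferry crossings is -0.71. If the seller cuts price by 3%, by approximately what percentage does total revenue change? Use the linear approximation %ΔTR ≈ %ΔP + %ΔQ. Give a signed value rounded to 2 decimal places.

-0.87%

%ΔQ ≈ Ed × %ΔP = (-0.71) × (-3%) = +2.1300%
%ΔTR ≈ %ΔP + %ΔQ = (-3%) + (+2.1300%) = -0.8700%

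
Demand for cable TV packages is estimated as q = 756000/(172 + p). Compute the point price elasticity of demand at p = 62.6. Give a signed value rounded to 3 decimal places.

-0.267

dq/dp = −756000/(172 + p)² = -13.7362. At p = 62.6, q = 3222.51.
Ed = (dq/dp)·(p/q) = (-13.7362) × (62.6/3222.51) = -0.26683…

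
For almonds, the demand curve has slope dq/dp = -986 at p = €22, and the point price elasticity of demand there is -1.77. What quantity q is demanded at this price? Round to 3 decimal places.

12255.367

Ed = (dq/dp)·(p/q) ⇒ q = (dq/dp)·p/Ed = (-986)·22/(-1.77) = 12255.36723…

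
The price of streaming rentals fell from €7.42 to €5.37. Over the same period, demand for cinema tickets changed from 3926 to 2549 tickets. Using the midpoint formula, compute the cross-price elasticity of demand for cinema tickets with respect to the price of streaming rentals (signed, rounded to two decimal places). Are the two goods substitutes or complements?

1.33; substitutes

%ΔQ_{cinema tickets} = (2549 − 3926)/avg = -1377/3237.5 = -0.425328…
%ΔP_{streaming rentals} = (5.37 − 7.42)/avg = -2.05/6.395 = -0.320562…
E_cross = (-1377/3237.5) / (-2.05/6.395) = 1.3268…
E_cross > 0 ⇒ the goods are substitutes.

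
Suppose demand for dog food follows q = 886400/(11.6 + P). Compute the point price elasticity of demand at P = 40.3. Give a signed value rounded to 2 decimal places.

-0.78

dq/dP = −886400/(11.6 + P)² = -329.075. At P = 40.3, q = 17079.
Ed = (dq/dP)·(P/q) = (-329.075) × (40.3/17079) = -0.7764…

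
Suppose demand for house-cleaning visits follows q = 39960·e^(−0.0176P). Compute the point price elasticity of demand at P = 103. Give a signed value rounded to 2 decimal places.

-1.81

dq/dP = −0.0176·q = -114.775. At P = 103, q = 6521.33.
Ed = (dq/dP)·(P/q) = (-114.775) × (103/6521.33) = -1.8128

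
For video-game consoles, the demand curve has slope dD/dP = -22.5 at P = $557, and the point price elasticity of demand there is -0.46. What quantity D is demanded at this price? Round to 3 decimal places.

27244.565

Ed = (dD/dP)·(P/D) ⇒ D = (dD/dP)·P/Ed = (-22.5)·557/(-0.46) = 27244.56521…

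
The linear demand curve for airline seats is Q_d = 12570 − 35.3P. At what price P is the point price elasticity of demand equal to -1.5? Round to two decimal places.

Ed = −35.3P/(12570 − 35.3P). Set this equal to -1.5:
35.3P = 1.5·(12570 − 35.3P) ⇒ 35.3P(1 + 1.5) = 1.5·12570
P = 1.5·12570 / (35.3·2.5) = 213.6543…

213.65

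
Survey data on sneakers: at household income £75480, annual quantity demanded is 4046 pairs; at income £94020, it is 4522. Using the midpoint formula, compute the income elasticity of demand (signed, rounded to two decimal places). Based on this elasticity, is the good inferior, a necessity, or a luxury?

%ΔQ = (4522 − 4046)/[( 4046 + 4522)/2] = 476/4284 = 0.111111…
%ΔIncome = (94020 − 75480)/[( 75480 + 94020)/2] = 18540/84750 = 0.218761…
E_income = (476/4284) / (18540/84750) = 0.5079…
0 < E_income < 1 ⇒ normal good, necessity.

0.51; necessity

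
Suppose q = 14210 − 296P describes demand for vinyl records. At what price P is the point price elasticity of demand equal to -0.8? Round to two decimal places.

Ed = −296P/(14210 − 296P). Set this equal to -0.8:
296P = 0.8·(14210 − 296P) ⇒ 296P(1 + 0.8) = 0.8·14210
P = 0.8·14210 / (296·1.8) = 21.3363…

21.34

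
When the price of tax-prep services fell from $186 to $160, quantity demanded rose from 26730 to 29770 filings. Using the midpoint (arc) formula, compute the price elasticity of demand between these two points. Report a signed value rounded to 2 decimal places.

-0.72

%ΔQ = (29770 − 26730) / [(26730 + 29770)/2] = 3040/28250 = 0.107610…
%ΔP = (160 − 186) / [(186 + 160)/2] = -26/173 = -0.150289…
Arc Ed = %ΔQ / %ΔP = (3040/28250) / (-26/173) = -0.7160…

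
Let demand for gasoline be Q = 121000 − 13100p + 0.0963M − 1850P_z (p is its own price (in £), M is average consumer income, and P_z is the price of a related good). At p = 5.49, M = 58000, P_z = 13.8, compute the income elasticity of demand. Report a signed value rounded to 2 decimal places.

0.19

At the given values, Q = 121000 − 13100(5.49) + 0.0963(58000) − 1850(13.8) = 29136.4.
∂Q/∂M = 0.0963.
E = (0.0963) × (58000/29136.4) = 0.1916…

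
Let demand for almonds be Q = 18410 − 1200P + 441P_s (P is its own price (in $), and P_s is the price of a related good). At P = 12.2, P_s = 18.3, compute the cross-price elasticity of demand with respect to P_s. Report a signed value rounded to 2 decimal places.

0.68

At the given values, Q = 18410 − 1200(12.2) + 441(18.3) = 11840.3.
∂Q/∂P_s = 441.
E = (441) × (18.3/11840.3) = 0.6815…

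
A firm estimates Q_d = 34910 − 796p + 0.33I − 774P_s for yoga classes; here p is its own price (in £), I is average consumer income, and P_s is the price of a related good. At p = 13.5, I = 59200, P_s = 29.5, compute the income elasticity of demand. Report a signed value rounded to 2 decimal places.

At the given values, Q_d = 34910 − 796(13.5) + 0.33(59200) − 774(29.5) = 20867.
∂Q_d/∂I = 0.33.
E = (0.33) × (59200/20867) = 0.9362…

0.94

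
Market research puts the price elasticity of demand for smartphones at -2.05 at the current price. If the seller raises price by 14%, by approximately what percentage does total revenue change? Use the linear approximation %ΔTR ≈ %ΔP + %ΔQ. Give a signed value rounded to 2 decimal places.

-14.70%

%ΔQ ≈ Ed × %ΔP = (-2.05) × (+14%) = -28.7000%
%ΔTR ≈ %ΔP + %ΔQ = (+14%) + (-28.7000%) = -14.7000%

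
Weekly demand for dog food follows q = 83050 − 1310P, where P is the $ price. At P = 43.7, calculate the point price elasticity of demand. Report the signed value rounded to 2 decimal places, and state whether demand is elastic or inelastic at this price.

-2.22; elastic

dq/dP = −1310. At P = 43.7, q = 83050 − 1310(43.7) = 25803.
Ed = (dq/dP)·(P/q) = −1310 × (43.7/25803) = -2.2186…
|Ed| = 2.22 > 1, so demand is elastic.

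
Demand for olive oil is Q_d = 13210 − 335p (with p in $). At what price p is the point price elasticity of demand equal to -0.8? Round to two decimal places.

17.53

Ed = −335p/(13210 − 335p). Set this equal to -0.8:
335p = 0.8·(13210 − 335p) ⇒ 335p(1 + 0.8) = 0.8·13210
p = 0.8·13210 / (335·1.8) = 17.5257…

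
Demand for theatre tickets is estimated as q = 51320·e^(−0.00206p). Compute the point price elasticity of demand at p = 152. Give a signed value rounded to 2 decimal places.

dq/dp = −0.00206·q = -77.2979. At p = 152, q = 37523.2.
Ed = (dq/dp)·(p/q) = (-77.2979) × (152/37523.2) = -0.3131…

-0.31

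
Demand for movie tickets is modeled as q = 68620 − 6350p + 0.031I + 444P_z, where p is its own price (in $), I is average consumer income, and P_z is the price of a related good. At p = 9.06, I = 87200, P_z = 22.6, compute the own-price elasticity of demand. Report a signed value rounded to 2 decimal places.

At the given values, q = 68620 − 6350(9.06) + 0.031(87200) + 444(22.6) = 23826.6.
∂q/∂p = −6350.
E = (-6350) × (9.06/23826.6) = -2.4145…

-2.41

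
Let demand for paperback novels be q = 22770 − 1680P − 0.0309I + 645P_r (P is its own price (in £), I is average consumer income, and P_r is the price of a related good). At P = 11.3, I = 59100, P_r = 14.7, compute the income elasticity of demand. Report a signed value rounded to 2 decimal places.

At the given values, q = 22770 − 1680(11.3) − 0.0309(59100) + 645(14.7) = 11441.31.
∂q/∂I = -0.0309.
E = (-0.0309) × (59100/11441.31) = -0.1596…

-0.16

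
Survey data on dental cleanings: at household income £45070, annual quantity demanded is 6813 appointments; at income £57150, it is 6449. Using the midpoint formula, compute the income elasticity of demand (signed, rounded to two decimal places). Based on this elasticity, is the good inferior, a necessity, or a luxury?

%ΔQ = (6449 − 6813)/[( 6813 + 6449)/2] = -364/6631 = -0.054893…
%ΔIncome = (57150 − 45070)/[( 45070 + 57150)/2] = 12080/51110 = 0.236352…
E_income = (-364/6631) / (12080/51110) = -0.2322…
E_income < 0 ⇒ inferior good.

-0.23; inferior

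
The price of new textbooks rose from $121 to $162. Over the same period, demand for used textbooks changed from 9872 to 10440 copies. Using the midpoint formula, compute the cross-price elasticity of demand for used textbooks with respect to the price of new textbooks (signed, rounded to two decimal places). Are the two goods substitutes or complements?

0.19; substitutes

%ΔQ_{used textbooks} = (10440 − 9872)/avg = 568/10156 = 0.055927…
%ΔP_{new textbooks} = (162 − 121)/avg = 41/141.5 = 0.289752…
E_cross = (568/10156) / (41/141.5) = 0.1930…
E_cross > 0 ⇒ the goods are substitutes.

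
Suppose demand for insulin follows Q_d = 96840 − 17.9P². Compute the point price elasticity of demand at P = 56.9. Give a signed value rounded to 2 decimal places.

-2.98

dQ_d/dP = −2·17.9·P = -2037.02. At P = 56.9, Q_d = 38886.781.
Ed = (dQ_d/dP)·(P/Q_d) = (-2037.02) × (56.9/38886.781) = -2.9806…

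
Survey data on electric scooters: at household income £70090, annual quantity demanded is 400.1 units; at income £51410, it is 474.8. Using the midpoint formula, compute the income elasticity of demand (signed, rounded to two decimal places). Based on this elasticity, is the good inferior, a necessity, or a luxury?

%ΔQ = (474.8 − 400.1)/[( 400.1 + 474.8)/2] = 74.7/437.45 = 0.170762…
%ΔIncome = (51410 − 70090)/[( 70090 + 51410)/2] = -18680/60750 = -0.307489…
E_income = (74.7/437.45) / (-18680/60750) = -0.5553…
E_income < 0 ⇒ inferior good.

-0.56; inferior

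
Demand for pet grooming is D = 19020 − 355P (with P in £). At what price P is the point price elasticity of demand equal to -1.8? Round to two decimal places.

Ed = −355P/(19020 − 355P). Set this equal to -1.8:
355P = 1.8·(19020 − 355P) ⇒ 355P(1 + 1.8) = 1.8·19020
P = 1.8·19020 / (355·2.8) = 34.4426…

34.44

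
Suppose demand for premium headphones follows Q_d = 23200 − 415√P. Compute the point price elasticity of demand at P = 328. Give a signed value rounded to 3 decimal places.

-0.240

dQ_d/dP = −415/(2√P) = -11.4573. At P = 328, Q_d = 15684.
Ed = (dQ_d/dP)·(P/Q_d) = (-11.4573) × (328/15684) = -0.23960…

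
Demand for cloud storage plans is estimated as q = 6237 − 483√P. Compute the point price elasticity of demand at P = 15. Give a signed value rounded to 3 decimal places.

-0.214

dq/dP = −483/(2√P) = -62.355. At P = 15, q = 4366.35.
Ed = (dq/dP)·(P/q) = (-62.355) × (15/4366.35) = -0.21421…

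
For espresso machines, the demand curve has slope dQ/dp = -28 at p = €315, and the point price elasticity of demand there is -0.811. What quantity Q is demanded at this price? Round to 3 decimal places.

10875.462

Ed = (dQ/dp)·(p/Q) ⇒ Q = (dQ/dp)·p/Ed = (-28)·315/(-0.811) = 10875.46239…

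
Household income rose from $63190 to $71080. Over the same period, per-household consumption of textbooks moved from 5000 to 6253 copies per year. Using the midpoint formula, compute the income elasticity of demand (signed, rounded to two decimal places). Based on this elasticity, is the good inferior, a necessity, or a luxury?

%ΔQ = (6253 − 5000)/[( 5000 + 6253)/2] = 1253/5626.5 = 0.222696…
%ΔIncome = (71080 − 63190)/[( 63190 + 71080)/2] = 7890/67135 = 0.117524…
E_income = (1253/5626.5) / (7890/67135) = 1.8948…
E_income > 1 ⇒ normal good, luxury.

1.89; luxury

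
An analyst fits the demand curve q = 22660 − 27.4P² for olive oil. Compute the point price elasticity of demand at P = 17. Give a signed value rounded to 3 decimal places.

dq/dP = −2·27.4·P = -931.6. At P = 17, q = 14741.4.
Ed = (dq/dP)·(P/q) = (-931.6) × (17/14741.4) = -1.07433…

-1.074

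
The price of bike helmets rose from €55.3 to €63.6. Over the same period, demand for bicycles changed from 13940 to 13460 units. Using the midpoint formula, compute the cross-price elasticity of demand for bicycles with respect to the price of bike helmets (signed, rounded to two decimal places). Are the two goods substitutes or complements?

%ΔQ_{bicycles} = (13460 − 13940)/avg = -480/13700 = -0.035036…
%ΔP_{bike helmets} = (63.6 − 55.3)/avg = 8.3/59.45 = 0.139613…
E_cross = (-480/13700) / (8.3/59.45) = -0.2509…
E_cross < 0 ⇒ the goods are complements.

-0.25; complements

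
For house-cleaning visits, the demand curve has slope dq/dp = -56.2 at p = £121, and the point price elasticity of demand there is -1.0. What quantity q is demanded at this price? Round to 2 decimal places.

6800.20

Ed = (dq/dp)·(p/q) ⇒ q = (dq/dp)·p/Ed = (-56.2)·121/(-1.0) = 6800.2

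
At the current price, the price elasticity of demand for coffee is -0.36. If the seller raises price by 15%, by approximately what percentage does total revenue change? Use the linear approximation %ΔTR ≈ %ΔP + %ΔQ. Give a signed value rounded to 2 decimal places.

%ΔQ ≈ Ed × %ΔP = (-0.36) × (+15%) = -5.4000%
%ΔTR ≈ %ΔP + %ΔQ = (+15%) + (-5.4000%) = +9.6000%

+9.60%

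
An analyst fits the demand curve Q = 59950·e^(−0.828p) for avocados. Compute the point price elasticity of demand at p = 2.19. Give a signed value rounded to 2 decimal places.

-1.81

dQ/dp = −0.828·Q = -8096.64. At p = 2.19, Q = 9778.55.
Ed = (dQ/dp)·(p/Q) = (-8096.64) × (2.19/9778.55) = -1.8133…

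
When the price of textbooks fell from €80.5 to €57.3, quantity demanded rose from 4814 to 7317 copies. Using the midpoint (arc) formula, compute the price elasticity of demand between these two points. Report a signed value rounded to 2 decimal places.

-1.23

%ΔQ = (7317 − 4814) / [(4814 + 7317)/2] = 2503/6065.5 = 0.412661…
%ΔP = (57.3 − 80.5) / [(80.5 + 57.3)/2] = -23.2/68.9 = -0.336719…
Arc Ed = %ΔQ / %ΔP = (2503/6065.5) / (-23.2/68.9) = -1.2255…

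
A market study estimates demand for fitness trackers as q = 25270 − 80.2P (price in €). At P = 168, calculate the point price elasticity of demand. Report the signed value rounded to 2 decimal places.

dq/dP = −80.2. At P = 168, q = 25270 − 80.2(168) = 11796.4.
Ed = (dq/dP)·(P/q) = −80.2 × (168/11796.4) = -1.1421…

-1.14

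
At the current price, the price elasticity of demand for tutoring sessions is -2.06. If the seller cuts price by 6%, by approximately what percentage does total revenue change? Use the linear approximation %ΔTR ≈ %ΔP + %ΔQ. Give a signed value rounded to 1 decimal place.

+6.4%

%ΔQ ≈ Ed × %ΔP = (-2.06) × (-6%) = +12.3600%
%ΔTR ≈ %ΔP + %ΔQ = (-6%) + (+12.3600%) = +6.3600%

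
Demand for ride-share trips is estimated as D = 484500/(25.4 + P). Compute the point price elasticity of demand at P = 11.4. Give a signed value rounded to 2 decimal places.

-0.31

dD/dP = −484500/(25.4 + P)² = -357.765. At P = 11.4, D = 13165.8.
Ed = (dD/dP)·(P/D) = (-357.765) × (11.4/13165.8) = -0.3097…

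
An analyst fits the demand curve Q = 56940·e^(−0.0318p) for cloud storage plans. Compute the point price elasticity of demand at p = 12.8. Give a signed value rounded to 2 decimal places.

-0.41

dQ/dp = −0.0318·Q = -1205.23. At p = 12.8, Q = 37900.3.
Ed = (dQ/dp)·(p/Q) = (-1205.23) × (12.8/37900.3) = -0.4070…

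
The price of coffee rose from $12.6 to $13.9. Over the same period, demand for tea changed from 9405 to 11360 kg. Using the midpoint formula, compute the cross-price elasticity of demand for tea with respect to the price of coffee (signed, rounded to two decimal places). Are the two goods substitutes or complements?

%ΔQ_{tea} = (11360 − 9405)/avg = 1955/10382.5 = 0.188297…
%ΔP_{coffee} = (13.9 − 12.6)/avg = 1.3/13.25 = 0.098113…
E_cross = (1955/10382.5) / (1.3/13.25) = 1.9191…
E_cross > 0 ⇒ the goods are substitutes.

1.92; substitutes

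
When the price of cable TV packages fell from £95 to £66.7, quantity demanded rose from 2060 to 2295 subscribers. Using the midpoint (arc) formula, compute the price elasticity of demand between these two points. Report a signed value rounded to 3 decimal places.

-0.308

%ΔQ = (2295 − 2060) / [(2060 + 2295)/2] = 235/2177.5 = 0.107921…
%ΔP = (66.7 − 95) / [(95 + 66.7)/2] = -28.3/80.85 = -0.350030…
Arc Ed = %ΔQ / %ΔP = (235/2177.5) / (-28.3/80.85) = -0.30832…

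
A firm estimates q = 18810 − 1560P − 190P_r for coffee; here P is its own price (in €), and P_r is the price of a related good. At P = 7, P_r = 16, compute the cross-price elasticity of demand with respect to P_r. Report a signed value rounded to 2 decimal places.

At the given values, q = 18810 − 1560(7) − 190(16) = 4850.
∂q/∂P_r = -190.
E = (-190) × (16/4850) = -0.6268…

-0.63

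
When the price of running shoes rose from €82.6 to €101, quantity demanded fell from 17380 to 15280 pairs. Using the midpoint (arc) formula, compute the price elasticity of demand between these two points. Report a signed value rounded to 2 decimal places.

-0.64

%ΔQ = (15280 − 17380) / [(17380 + 15280)/2] = -2100/16330 = -0.128597…
%ΔP = (101 − 82.6) / [(82.6 + 101)/2] = 18.4/91.8 = 0.200435…
Arc Ed = %ΔQ / %ΔP = (-2100/16330) / (18.4/91.8) = -0.6415…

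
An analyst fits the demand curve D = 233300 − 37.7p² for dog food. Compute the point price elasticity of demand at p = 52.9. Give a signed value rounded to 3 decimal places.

dD/dp = −2·37.7·p = -3988.66. At p = 52.9, D = 127799.943.
Ed = (dD/dp)·(p/D) = (-3988.66) × (52.9/127799.943) = -1.65101…

-1.651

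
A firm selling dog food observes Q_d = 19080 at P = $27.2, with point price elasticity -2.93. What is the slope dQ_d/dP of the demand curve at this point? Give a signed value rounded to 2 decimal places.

-2055.31

Ed = (dQ_d/dP)·(P/Q_d) ⇒ dQ_d/dP = Ed·Q_d/P = (-2.93)·19080/27.2 = -2055.3088…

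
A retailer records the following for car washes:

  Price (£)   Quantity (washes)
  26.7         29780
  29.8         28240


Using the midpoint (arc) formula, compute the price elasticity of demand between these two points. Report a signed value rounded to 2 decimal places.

-0.48

%ΔQ = (28240 − 29780) / [(29780 + 28240)/2] = -1540/29010 = -0.053085…
%ΔP = (29.8 − 26.7) / [(26.7 + 29.8)/2] = 3.1/28.25 = 0.109734…
Arc Ed = %ΔQ / %ΔP = (-1540/29010) / (3.1/28.25) = -0.4837…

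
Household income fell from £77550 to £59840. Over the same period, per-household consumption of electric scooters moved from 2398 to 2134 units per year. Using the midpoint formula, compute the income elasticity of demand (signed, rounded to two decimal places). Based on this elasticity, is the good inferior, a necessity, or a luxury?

%ΔQ = (2134 − 2398)/[( 2398 + 2134)/2] = -264/2266 = -0.116504…
%ΔIncome = (59840 − 77550)/[( 77550 + 59840)/2] = -17710/68695 = -0.257806…
E_income = (-264/2266) / (-17710/68695) = 0.4519…
0 < E_income < 1 ⇒ normal good, necessity.

0.45; necessity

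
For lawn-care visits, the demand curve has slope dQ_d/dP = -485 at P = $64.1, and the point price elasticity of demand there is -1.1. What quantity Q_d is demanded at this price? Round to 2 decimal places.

28262.27

Ed = (dQ_d/dP)·(P/Q_d) ⇒ Q_d = (dQ_d/dP)·P/Ed = (-485)·64.1/(-1.1) = 28262.2727…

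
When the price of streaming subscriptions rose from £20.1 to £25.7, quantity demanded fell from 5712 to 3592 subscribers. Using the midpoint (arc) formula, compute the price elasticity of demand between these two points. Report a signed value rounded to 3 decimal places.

-1.864

%ΔQ = (3592 − 5712) / [(5712 + 3592)/2] = -2120/4652 = -0.455717…
%ΔP = (25.7 − 20.1) / [(20.1 + 25.7)/2] = 5.6/22.9 = 0.244541…
Arc Ed = %ΔQ / %ΔP = (-2120/4652) / (5.6/22.9) = -1.86356…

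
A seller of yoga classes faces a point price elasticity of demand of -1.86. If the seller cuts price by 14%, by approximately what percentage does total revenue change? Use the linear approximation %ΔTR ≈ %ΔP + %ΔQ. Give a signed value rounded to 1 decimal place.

+12.0%

%ΔQ ≈ Ed × %ΔP = (-1.86) × (-14%) = +26.0400%
%ΔTR ≈ %ΔP + %ΔQ = (-14%) + (+26.0400%) = +12.0400%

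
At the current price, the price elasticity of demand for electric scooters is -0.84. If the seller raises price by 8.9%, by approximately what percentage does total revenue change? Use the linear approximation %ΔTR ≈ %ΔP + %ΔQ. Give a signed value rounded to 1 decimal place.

+1.4%

%ΔQ ≈ Ed × %ΔP = (-0.84) × (+8.9%) = -7.4760%
%ΔTR ≈ %ΔP + %ΔQ = (+8.9%) + (-7.4760%) = +1.4240%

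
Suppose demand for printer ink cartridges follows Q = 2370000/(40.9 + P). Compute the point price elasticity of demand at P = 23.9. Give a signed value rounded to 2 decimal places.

-0.37

dQ/dP = −2370000/(40.9 + P)² = -564.415. At P = 23.9, Q = 36574.1.
Ed = (dQ/dP)·(P/Q) = (-564.415) × (23.9/36574.1) = -0.3688…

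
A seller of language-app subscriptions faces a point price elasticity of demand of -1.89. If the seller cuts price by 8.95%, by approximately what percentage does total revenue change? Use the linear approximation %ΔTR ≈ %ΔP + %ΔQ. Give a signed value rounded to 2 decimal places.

%ΔQ ≈ Ed × %ΔP = (-1.89) × (-8.95%) = +16.9155%
%ΔTR ≈ %ΔP + %ΔQ = (-8.95%) + (+16.9155%) = +7.9655%

+7.97%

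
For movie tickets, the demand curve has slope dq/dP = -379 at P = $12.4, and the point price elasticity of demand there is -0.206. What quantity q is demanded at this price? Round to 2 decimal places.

Ed = (dq/dP)·(P/q) ⇒ q = (dq/dP)·P/Ed = (-379)·12.4/(-0.206) = 22813.5922…

22813.59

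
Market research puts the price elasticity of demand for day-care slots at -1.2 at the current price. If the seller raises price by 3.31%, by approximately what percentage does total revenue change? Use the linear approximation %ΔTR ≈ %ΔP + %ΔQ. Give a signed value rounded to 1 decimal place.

-0.7%

%ΔQ ≈ Ed × %ΔP = (-1.2) × (+3.31%) = -3.9720%
%ΔTR ≈ %ΔP + %ΔQ = (+3.31%) + (-3.9720%) = -0.6620%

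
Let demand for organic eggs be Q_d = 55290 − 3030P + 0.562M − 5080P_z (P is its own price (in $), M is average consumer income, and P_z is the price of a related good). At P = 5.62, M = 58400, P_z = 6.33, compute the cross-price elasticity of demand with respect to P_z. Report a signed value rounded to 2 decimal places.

-0.83

At the given values, Q_d = 55290 − 3030(5.62) + 0.562(58400) − 5080(6.33) = 38925.8.
∂Q_d/∂P_z = -5080.
E = (-5080) × (6.33/38925.8) = -0.8260…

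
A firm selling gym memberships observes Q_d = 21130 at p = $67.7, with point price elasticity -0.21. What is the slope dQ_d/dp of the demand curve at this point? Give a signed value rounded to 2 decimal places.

Ed = (dQ_d/dp)·(p/Q_d) ⇒ dQ_d/dp = Ed·Q_d/p = (-0.21)·21130/67.7 = -65.5435…

-65.54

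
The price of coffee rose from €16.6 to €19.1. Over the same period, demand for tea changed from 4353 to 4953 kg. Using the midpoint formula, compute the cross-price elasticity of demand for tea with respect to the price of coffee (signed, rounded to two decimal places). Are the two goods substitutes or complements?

%ΔQ_{tea} = (4953 − 4353)/avg = 600/4653 = 0.128949…
%ΔP_{coffee} = (19.1 − 16.6)/avg = 2.5/17.85 = 0.140056…
E_cross = (600/4653) / (2.5/17.85) = 0.9206…
E_cross > 0 ⇒ the goods are substitutes.

0.92; substitutes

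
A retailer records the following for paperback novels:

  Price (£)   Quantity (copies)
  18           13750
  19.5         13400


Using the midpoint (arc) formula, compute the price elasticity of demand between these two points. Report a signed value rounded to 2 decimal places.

-0.32

%ΔQ = (13400 − 13750) / [(13750 + 13400)/2] = -350/13575 = -0.025782…
%ΔP = (19.5 − 18) / [(18 + 19.5)/2] = 1.5/18.75 = 0.08
Arc Ed = %ΔQ / %ΔP = (-350/13575) / (1.5/18.75) = -0.3222…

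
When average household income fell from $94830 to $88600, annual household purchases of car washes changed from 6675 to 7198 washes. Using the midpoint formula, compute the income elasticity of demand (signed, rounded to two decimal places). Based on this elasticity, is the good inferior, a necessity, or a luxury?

-1.11; inferior

%ΔQ = (7198 − 6675)/[( 6675 + 7198)/2] = 523/6936.5 = 0.075398…
%ΔIncome = (88600 − 94830)/[( 94830 + 88600)/2] = -6230/91715 = -0.067927…
E_income = (523/6936.5) / (-6230/91715) = -1.1099…
E_income < 0 ⇒ inferior good.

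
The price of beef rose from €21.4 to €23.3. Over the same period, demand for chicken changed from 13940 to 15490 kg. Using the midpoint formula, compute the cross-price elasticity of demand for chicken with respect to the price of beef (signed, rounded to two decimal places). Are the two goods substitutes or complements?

1.24; substitutes

%ΔQ_{chicken} = (15490 − 13940)/avg = 1550/14715 = 0.105334…
%ΔP_{beef} = (23.3 − 21.4)/avg = 1.9/22.35 = 0.085011…
E_cross = (1550/14715) / (1.9/22.35) = 1.2390…
E_cross > 0 ⇒ the goods are substitutes.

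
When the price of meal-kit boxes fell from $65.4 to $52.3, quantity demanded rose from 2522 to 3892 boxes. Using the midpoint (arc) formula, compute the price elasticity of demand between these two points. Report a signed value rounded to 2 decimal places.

%ΔQ = (3892 − 2522) / [(2522 + 3892)/2] = 1370/3207 = 0.427190…
%ΔP = (52.3 − 65.4) / [(65.4 + 52.3)/2] = -13.1/58.85 = -0.222599…
Arc Ed = %ΔQ / %ΔP = (1370/3207) / (-13.1/58.85) = -1.9190…

-1.92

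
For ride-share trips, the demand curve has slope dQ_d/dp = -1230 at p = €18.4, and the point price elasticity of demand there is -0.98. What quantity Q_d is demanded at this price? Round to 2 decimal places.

23093.88

Ed = (dQ_d/dp)·(p/Q_d) ⇒ Q_d = (dQ_d/dp)·p/Ed = (-1230)·18.4/(-0.98) = 23093.8775…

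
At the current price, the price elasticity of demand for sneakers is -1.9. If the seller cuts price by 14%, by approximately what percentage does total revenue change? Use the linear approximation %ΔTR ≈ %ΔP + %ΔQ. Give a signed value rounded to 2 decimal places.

%ΔQ ≈ Ed × %ΔP = (-1.9) × (-14%) = +26.6000%
%ΔTR ≈ %ΔP + %ΔQ = (-14%) + (+26.6000%) = +12.6000%

+12.60%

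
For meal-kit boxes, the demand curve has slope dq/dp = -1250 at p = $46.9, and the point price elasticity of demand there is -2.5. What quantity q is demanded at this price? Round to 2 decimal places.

Ed = (dq/dp)·(p/q) ⇒ q = (dq/dp)·p/Ed = (-1250)·46.9/(-2.5) = 23450

23450.00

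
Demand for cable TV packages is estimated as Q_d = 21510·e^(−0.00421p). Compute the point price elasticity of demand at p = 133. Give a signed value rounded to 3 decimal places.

-0.560

dQ_d/dp = −0.00421·Q_d = -51.7307. At p = 133, Q_d = 12287.6.
Ed = (dQ_d/dp)·(p/Q_d) = (-51.7307) × (133/12287.6) = -0.55993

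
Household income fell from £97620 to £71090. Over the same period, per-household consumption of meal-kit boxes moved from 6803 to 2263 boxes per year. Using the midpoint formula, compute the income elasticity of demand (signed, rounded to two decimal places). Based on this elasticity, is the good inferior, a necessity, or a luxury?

3.18; luxury

%ΔQ = (2263 − 6803)/[( 6803 + 2263)/2] = -4540/4533 = -1.001544…
%ΔIncome = (71090 − 97620)/[( 97620 + 71090)/2] = -26530/84355 = -0.314504…
E_income = (-4540/4533) / (-26530/84355) = 3.1845…
E_income > 1 ⇒ normal good, luxury.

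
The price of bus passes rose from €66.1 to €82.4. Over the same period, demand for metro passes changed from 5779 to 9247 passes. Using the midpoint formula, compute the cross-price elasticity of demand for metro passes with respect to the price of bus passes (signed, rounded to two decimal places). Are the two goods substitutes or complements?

2.10; substitutes

%ΔQ_{metro passes} = (9247 − 5779)/avg = 3468/7513 = 0.461599…
%ΔP_{bus passes} = (82.4 − 66.1)/avg = 16.3/74.25 = 0.219528…
E_cross = (3468/7513) / (16.3/74.25) = 2.1026…
E_cross > 0 ⇒ the goods are substitutes.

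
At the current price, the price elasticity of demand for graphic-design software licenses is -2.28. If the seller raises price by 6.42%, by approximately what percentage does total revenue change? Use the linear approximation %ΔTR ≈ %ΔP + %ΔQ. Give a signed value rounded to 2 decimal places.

%ΔQ ≈ Ed × %ΔP = (-2.28) × (+6.42%) = -14.6376%
%ΔTR ≈ %ΔP + %ΔQ = (+6.42%) + (-14.6376%) = -8.2176%

-8.22%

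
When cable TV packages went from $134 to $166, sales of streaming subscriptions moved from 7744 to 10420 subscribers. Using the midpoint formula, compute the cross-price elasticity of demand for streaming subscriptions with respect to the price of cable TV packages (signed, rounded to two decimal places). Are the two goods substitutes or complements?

%ΔQ_{streaming subscriptions} = (10420 − 7744)/avg = 2676/9082 = 0.294648…
%ΔP_{cable TV packages} = (166 − 134)/avg = 32/150 = 0.213333…
E_cross = (2676/9082) / (32/150) = 1.3811…
E_cross > 0 ⇒ the goods are substitutes.

1.38; substitutes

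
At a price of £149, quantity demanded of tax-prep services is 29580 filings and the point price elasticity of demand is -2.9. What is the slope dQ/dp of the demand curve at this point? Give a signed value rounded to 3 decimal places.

-575.718

Ed = (dQ/dp)·(p/Q) ⇒ dQ/dp = Ed·Q/p = (-2.9)·29580/149 = -575.71812…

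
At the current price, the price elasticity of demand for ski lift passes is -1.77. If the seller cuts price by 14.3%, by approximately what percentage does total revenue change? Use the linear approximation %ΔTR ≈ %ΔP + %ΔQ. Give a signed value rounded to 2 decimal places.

%ΔQ ≈ Ed × %ΔP = (-1.77) × (-14.3%) = +25.3110%
%ΔTR ≈ %ΔP + %ΔQ = (-14.3%) + (+25.3110%) = +11.0110%

+11.01%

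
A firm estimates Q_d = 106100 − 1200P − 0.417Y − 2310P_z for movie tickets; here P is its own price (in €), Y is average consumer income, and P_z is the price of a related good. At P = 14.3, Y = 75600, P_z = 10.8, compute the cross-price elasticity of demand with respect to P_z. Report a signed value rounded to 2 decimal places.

-0.77

At the given values, Q_d = 106100 − 1200(14.3) − 0.417(75600) − 2310(10.8) = 32466.8.
∂Q_d/∂P_z = -2310.
E = (-2310) × (10.8/32466.8) = -0.7684…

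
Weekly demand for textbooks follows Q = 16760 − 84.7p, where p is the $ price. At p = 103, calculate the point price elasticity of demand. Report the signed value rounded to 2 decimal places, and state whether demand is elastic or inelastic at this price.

-1.09; elastic

dQ/dp = −84.7. At p = 103, Q = 16760 − 84.7(103) = 8035.9.
Ed = (dQ/dp)·(p/Q) = −84.7 × (103/8035.9) = -1.0856…
|Ed| = 1.09 > 1, so demand is elastic.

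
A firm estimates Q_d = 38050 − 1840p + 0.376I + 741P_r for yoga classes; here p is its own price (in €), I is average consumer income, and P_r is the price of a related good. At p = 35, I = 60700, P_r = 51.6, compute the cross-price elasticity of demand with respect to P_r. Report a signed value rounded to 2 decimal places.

1.10

At the given values, Q_d = 38050 − 1840(35) + 0.376(60700) + 741(51.6) = 34708.8.
∂Q_d/∂P_r = 741.
E = (741) × (51.6/34708.8) = 1.1016…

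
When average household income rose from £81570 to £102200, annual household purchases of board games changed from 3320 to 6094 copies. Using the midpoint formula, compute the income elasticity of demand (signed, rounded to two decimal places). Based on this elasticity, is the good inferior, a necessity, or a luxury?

2.62; luxury

%ΔQ = (6094 − 3320)/[( 3320 + 6094)/2] = 2774/4707 = 0.589335…
%ΔIncome = (102200 − 81570)/[( 81570 + 102200)/2] = 20630/91885 = 0.224519…
E_income = (2774/4707) / (20630/91885) = 2.6248…
E_income > 1 ⇒ normal good, luxury.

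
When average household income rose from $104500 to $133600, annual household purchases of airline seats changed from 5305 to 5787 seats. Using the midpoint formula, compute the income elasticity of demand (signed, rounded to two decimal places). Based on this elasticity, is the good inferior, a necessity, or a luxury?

%ΔQ = (5787 − 5305)/[( 5305 + 5787)/2] = 482/5546 = 0.086909…
%ΔIncome = (133600 − 104500)/[( 104500 + 133600)/2] = 29100/119050 = 0.244435…
E_income = (482/5546) / (29100/119050) = 0.3555…
0 < E_income < 1 ⇒ normal good, necessity.

0.36; necessity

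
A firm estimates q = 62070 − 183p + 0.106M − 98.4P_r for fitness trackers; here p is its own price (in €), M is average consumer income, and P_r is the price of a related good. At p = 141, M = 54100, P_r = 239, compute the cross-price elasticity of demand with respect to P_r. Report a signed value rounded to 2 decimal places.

-1.27

At the given values, q = 62070 − 183(141) + 0.106(54100) − 98.4(239) = 18484.
∂q/∂P_r = -98.4.
E = (-98.4) × (239/18484) = -1.2723…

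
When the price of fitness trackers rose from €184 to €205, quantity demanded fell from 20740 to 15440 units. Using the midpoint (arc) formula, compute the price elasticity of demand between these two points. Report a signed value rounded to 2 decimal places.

-2.71

%ΔQ = (15440 − 20740) / [(20740 + 15440)/2] = -5300/18090 = -0.292979…
%ΔP = (205 − 184) / [(184 + 205)/2] = 21/194.5 = 0.107969…
Arc Ed = %ΔQ / %ΔP = (-5300/18090) / (21/194.5) = -2.7135…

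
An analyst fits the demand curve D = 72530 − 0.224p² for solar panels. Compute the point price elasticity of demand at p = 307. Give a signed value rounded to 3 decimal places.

-0.821

dD/dp = −2·0.224·p = -137.536. At p = 307, D = 51418.224.
Ed = (dD/dp)·(p/D) = (-137.536) × (307/51418.224) = -0.82117…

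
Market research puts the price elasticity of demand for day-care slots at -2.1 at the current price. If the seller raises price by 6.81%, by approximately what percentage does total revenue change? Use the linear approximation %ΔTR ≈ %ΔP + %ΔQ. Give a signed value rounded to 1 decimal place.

-7.5%

%ΔQ ≈ Ed × %ΔP = (-2.1) × (+6.81%) = -14.3010%
%ΔTR ≈ %ΔP + %ΔQ = (+6.81%) + (-14.3010%) = -7.4910%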